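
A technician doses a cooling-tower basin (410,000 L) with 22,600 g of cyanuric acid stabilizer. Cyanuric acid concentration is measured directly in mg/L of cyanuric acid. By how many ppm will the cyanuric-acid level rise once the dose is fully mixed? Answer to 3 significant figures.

Rise: 22,600 g / 410,000 L × 1000 = 55.12 mg/L.

55.1 ppm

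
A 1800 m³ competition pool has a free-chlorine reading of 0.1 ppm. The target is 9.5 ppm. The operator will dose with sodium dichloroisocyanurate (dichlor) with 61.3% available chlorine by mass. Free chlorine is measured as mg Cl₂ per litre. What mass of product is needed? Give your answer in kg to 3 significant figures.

Volume: 1800 m³ = 1,800,000 L.
Chlorine deficit: 9.5 − 0.1 = 9.4 ppm = 9.4 mg/L as Cl₂.
Cl₂ equivalent needed: 9.4 mg/L × 1,800,000 L = 16,920,000 mg = 16,920 g.
Product at 61.3% available chlorine: 16,920 / 0.613 = 27,600 g.

27.6 kg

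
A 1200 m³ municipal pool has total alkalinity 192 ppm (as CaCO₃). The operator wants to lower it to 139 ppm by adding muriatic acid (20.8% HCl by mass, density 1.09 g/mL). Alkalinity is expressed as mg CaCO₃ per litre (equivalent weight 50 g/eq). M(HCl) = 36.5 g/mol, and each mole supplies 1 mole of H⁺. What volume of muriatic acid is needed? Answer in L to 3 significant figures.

205 L

Volume: 1200 m³ = 1,200,000 L.
Alkalinity to neutralize: (192 − 139) = 53 mg/L as CaCO₃ × 1,200,000 L = 63,600 g as CaCO₃.
Equivalents of H⁺ required: 63,600 ÷ 50 g/eq = 1272 eq = 1272 mol HCl.
Mass of HCl: 1272 × 36.5 = 46,430 g.
Mass of 20.8% solution: 46,430 / 0.208 = 223,200 g.
Volume: 223,200 g ÷ 1.09 g/mL = 204,800 mL.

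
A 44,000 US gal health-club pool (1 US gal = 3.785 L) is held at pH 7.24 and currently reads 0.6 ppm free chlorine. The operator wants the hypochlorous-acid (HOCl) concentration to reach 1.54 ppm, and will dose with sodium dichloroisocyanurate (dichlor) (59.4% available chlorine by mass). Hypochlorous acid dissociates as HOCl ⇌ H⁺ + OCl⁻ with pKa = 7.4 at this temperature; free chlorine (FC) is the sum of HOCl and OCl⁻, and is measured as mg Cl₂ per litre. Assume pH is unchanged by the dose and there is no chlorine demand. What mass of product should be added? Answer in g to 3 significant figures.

562 g

Volume: 44,000 US gal × 3.785 L/gal = 166,540 L.
[OCl⁻]/[HOCl] = 10^(pH − pKa) = 10^(7.24 − 7.4) = 0.6918; fraction as HOCl = 1/(1 + 0.6918) = 0.5911.
Free chlorine required for 1.54 ppm HOCl: 1.54 / 0.5911 = 2.605 ppm.
FC to add: 2.605 − 0.6 = 2.005 mg/L as Cl₂.
Cl₂ equivalent: 2.005 mg/L × 166,540 L = 334 g.
Product at 59.4% available Cl: 334 / 0.594 = 562.3 g.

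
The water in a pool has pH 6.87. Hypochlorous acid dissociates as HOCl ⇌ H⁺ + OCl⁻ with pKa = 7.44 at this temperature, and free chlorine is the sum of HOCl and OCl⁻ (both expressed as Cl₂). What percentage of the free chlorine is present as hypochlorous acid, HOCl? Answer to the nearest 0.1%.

[OCl⁻]/[HOCl] = 10^(pH − pKa) = 10^(6.87 − 7.44) = 10^-0.57 = 0.2692.
Fraction as HOCl = 1 / (1 + 0.2692) = 0.7879.

78.8%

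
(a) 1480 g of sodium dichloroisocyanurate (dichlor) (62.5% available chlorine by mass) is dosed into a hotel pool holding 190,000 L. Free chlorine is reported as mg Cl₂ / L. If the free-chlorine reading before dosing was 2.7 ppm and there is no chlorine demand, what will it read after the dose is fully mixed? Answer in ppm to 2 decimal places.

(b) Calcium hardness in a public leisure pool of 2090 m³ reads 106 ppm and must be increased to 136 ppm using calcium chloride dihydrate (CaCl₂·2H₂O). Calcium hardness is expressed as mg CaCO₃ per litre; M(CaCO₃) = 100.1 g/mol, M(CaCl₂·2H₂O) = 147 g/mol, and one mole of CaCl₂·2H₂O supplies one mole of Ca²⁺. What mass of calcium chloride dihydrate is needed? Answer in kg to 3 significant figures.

(a) Available chlorine delivered: 1480 g × 0.625 = 925 g as Cl₂.
(a) Concentration rise: 925 g / 190,000 L = 4.868 mg/L = 4.87 ppm.
(a) Final FC: 2.7 + 4.87 = 7.57 ppm.

(b) Volume: 2090 m³ = 2,090,000 L.
(b) Hardness to add: (136 − 106) = 30 mg/L as CaCO₃ × 2,090,000 L = 62,700 g as CaCO₃.
(b) Moles of Ca²⁺ (1 mol Ca²⁺ ≡ 1 mol CaCO₃): 62,700 / 100.1 g/mol = 626.4 mol.
(b) Mass of CaCl₂·2H₂O: 626.4 × 147 = 92,080 g.

(a) 7.57 ppm; (b) 92.1 kg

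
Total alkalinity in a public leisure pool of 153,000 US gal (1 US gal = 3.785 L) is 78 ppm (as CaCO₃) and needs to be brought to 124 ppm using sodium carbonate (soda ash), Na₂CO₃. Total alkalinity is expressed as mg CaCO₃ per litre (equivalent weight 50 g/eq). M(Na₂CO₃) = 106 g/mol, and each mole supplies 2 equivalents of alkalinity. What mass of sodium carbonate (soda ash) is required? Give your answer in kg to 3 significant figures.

28.2 kg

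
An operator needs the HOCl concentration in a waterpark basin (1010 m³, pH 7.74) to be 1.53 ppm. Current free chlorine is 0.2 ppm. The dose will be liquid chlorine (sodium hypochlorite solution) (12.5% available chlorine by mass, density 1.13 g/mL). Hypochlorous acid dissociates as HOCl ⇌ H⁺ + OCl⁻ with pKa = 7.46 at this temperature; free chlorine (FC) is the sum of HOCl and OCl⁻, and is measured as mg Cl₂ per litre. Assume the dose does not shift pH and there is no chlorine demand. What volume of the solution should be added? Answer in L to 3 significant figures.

30.4 L

Volume: 1010 m³ = 1,010,000 L.
[OCl⁻]/[HOCl] = 10^(pH − pKa) = 10^(7.74 − 7.46) = 1.905; fraction as HOCl = 1/(1 + 1.905) = 0.3442.
Free chlorine required for 1.53 ppm HOCl: 1.53 / 0.3442 = 4.445 ppm.
FC to add: 4.445 − 0.2 = 4.245 mg/L as Cl₂.
Cl₂ equivalent: 4.245 mg/L × 1,010,000 L = 4288 g.
Product at 12.5% available Cl: 4288 / 0.125 = 34,300 g.
Volume: 34,300 g ÷ 1.13 g/mL = 30,360 mL.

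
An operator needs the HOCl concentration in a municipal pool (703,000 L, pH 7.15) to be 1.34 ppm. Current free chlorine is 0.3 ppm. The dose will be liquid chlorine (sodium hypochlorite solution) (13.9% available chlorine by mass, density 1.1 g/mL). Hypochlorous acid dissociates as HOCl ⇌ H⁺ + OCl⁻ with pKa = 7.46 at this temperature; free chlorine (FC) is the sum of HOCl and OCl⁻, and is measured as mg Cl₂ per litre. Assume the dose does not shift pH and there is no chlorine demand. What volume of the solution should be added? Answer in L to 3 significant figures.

[OCl⁻]/[HOCl] = 10^(pH − pKa) = 10^(7.15 − 7.46) = 0.4898; fraction as HOCl = 1/(1 + 0.4898) = 0.6712.
Free chlorine required for 1.34 ppm HOCl: 1.34 / 0.6712 = 1.996 ppm.
FC to add: 1.996 − 0.3 = 1.696 mg/L as Cl₂.
Cl₂ equivalent: 1.696 mg/L × 703,000 L = 1193 g.
Product at 13.9% available Cl: 1193 / 0.139 = 8579 g.
Volume: 8579 g ÷ 1.1 g/mL = 7799 mL.

7.80 L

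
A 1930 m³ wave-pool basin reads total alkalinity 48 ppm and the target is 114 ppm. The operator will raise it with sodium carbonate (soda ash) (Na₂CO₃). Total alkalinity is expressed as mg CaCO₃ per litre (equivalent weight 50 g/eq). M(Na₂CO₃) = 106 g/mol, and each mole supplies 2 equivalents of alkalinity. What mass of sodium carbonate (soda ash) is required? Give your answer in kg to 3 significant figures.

135 kg

Volume: 1930 m³ = 1,930,000 L.
Alkalinity to add: (114 − 48) = 66 mg/L as CaCO₃ × 1,930,000 L = 127,400 g as CaCO₃.
Equivalents: 127,400 g ÷ 50 g/eq = 2548 eq.
Each mole of Na₂CO₃ supplies 2 eq, so 2548 / 2 = 1274 mol.
Mass: 1274 mol × 106 g/mol = 135,000 g.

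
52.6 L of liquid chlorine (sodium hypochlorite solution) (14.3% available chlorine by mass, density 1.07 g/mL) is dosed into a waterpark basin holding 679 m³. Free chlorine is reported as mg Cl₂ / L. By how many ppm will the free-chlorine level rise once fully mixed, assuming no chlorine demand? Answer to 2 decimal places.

Volume: 679 m³ = 679,000 L.
Mass of solution: 52.6 L × 1000 mL/L × 1.07 g/mL = 56,280 g.
Available chlorine delivered: 56,280 g × 0.143 = 8048 g as Cl₂.
Concentration rise: 8048 g / 679,000 L = 11.85 mg/L = 11.85 ppm.

11.85 ppm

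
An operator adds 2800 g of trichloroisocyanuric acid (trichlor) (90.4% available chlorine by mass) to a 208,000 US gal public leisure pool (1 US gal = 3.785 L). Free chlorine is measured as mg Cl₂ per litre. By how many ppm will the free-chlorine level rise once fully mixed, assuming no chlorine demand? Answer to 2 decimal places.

Volume: 208,000 US gal × 3.785 L/gal = 787,280 L.
Available chlorine delivered: 2800 g × 0.904 = 2531 g as Cl₂.
Concentration rise: 2531 g / 787,280 L = 3.215 mg/L = 3.22 ppm.

3.22 ppm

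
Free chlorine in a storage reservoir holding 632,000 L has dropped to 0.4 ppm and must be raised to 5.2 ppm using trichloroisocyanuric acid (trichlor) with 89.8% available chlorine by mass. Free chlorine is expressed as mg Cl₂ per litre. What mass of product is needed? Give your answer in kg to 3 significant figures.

3.38 kg

Chlorine deficit: 5.2 − 0.4 = 4.8 ppm = 4.8 mg/L as Cl₂.
Cl₂ equivalent needed: 4.8 mg/L × 632,000 L = 3,034,000 mg = 3034 g.
Product at 89.8% available chlorine: 3034 / 0.898 = 3378 g.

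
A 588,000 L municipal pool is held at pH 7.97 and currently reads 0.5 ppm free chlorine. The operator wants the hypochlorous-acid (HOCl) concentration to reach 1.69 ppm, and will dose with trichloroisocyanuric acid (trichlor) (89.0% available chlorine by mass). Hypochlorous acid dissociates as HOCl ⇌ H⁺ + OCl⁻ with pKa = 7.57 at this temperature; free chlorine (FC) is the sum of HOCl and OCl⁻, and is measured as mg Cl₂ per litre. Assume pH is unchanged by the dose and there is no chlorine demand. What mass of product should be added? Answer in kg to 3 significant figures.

[OCl⁻]/[HOCl] = 10^(pH − pKa) = 10^(7.97 − 7.57) = 2.512; fraction as HOCl = 1/(1 + 2.512) = 0.2847.
Free chlorine required for 1.69 ppm HOCl: 1.69 / 0.2847 = 5.935 ppm.
FC to add: 5.935 − 0.5 = 5.435 mg/L as Cl₂.
Cl₂ equivalent: 5.435 mg/L × 588,000 L = 3196 g.
Product at 89.0% available Cl: 3196 / 0.89 = 3591 g.

3.59 kg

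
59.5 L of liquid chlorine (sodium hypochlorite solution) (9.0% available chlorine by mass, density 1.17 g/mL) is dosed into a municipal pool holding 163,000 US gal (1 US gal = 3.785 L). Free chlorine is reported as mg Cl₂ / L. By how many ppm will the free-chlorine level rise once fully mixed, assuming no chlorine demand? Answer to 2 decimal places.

Volume: 163,000 US gal × 3.785 L/gal = 616,955 L.
Mass of solution: 59.5 L × 1000 mL/L × 1.17 g/mL = 69,620 g.
Available chlorine delivered: 69,620 g × 0.09 = 6265 g as Cl₂.
Concentration rise: 6265 g / 616,955 L = 10.16 mg/L = 10.16 ppm.

10.16 ppm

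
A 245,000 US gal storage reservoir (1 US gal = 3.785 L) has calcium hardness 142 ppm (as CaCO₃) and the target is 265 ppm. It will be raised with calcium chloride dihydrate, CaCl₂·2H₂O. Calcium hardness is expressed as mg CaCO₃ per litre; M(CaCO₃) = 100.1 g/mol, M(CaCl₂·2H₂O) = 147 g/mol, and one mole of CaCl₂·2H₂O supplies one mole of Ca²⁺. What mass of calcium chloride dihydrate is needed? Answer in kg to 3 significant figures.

168 kg

Volume: 245,000 US gal × 3.785 L/gal = 927,325 L.
Hardness to add: (265 − 142) = 123 mg/L as CaCO₃ × 927,325 L = 114,100 g as CaCO₃.
Moles of Ca²⁺ (1 mol Ca²⁺ ≡ 1 mol CaCO₃): 114,100 / 100.1 g/mol = 1139 mol.
Mass of CaCl₂·2H₂O: 1139 × 147 = 167,500 g.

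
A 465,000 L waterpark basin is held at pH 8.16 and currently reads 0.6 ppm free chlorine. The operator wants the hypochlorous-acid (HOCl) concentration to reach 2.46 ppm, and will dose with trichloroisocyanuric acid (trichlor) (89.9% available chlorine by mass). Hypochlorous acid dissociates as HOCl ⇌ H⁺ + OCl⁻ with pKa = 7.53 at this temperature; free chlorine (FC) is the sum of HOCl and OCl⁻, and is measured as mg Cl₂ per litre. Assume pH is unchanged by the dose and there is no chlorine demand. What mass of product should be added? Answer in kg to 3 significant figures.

6.39 kg

[OCl⁻]/[HOCl] = 10^(pH − pKa) = 10^(8.16 − 7.53) = 4.266; fraction as HOCl = 1/(1 + 4.266) = 0.1899.
Free chlorine required for 2.46 ppm HOCl: 2.46 / 0.1899 = 12.95 ppm.
FC to add: 12.95 − 0.6 = 12.35 mg/L as Cl₂.
Cl₂ equivalent: 12.35 mg/L × 465,000 L = 5745 g.
Product at 89.9% available Cl: 5745 / 0.899 = 6390 g.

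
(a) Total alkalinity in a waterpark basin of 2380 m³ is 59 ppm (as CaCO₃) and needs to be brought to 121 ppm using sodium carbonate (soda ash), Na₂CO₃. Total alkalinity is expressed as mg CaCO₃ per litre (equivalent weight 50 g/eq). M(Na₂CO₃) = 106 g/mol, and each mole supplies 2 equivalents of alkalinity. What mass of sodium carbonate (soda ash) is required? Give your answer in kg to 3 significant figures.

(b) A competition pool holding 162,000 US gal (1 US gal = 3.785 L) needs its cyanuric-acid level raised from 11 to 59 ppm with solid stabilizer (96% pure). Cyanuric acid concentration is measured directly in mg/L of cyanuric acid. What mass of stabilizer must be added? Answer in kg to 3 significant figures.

(a) 156 kg; (b) 30.7 kg

(a) Volume: 2380 m³ = 2,380,000 L.
(a) Alkalinity to add: (121 − 59) = 62 mg/L as CaCO₃ × 2,380,000 L = 147,600 g as CaCO₃.
(a) Equivalents: 147,600 g ÷ 50 g/eq = 2951 eq.
(a) Each mole of Na₂CO₃ supplies 2 eq, so 2951 / 2 = 1476 mol.
(a) Mass: 1476 mol × 106 g/mol = 156,400 g.

(b) Volume: 162,000 US gal × 3.785 L/gal = 613,170 L.
(b) CYA to add: (59 − 11) = 48 mg/L × 613,170 L = 29,430 g cyanuric acid.
(b) At 96% purity: 29,430 / 0.96 = 30,660 g product.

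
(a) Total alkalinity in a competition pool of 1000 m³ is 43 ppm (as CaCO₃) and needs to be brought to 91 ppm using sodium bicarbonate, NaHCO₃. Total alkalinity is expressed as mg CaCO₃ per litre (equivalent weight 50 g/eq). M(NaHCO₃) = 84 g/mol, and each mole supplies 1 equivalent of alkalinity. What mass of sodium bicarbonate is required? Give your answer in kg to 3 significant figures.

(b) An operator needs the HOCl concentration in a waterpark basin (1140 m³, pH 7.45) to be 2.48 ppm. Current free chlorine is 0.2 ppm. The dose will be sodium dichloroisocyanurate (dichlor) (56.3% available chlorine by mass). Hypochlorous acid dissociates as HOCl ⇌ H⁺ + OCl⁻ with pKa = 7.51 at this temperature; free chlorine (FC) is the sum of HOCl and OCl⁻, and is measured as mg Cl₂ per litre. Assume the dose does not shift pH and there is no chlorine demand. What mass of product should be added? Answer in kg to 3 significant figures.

(a) Volume: 1000 m³ = 1,000,000 L.
(a) Alkalinity to add: (91 − 43) = 48 mg/L as CaCO₃ × 1,000,000 L = 48,000 g as CaCO₃.
(a) Equivalents: 48,000 g ÷ 50 g/eq = 960 eq.
(a) NaHCO₃ supplies 1 eq per mole → 960 mol.
(a) Mass: 960 mol × 84 g/mol = 80,640 g.

(b) Volume: 1140 m³ = 1,140,000 L.
(b) [OCl⁻]/[HOCl] = 10^(pH − pKa) = 10^(7.45 − 7.51) = 0.871; fraction as HOCl = 1/(1 + 0.871) = 0.5345.
(b) Free chlorine required for 2.48 ppm HOCl: 2.48 / 0.5345 = 4.64 ppm.
(b) FC to add: 4.64 − 0.2 = 4.44 mg/L as Cl₂.
(b) Cl₂ equivalent: 4.44 mg/L × 1,140,000 L = 5062 g.
(b) Product at 56.3% available Cl: 5062 / 0.563 = 8990 g.

(a) 80.6 kg; (b) 8.99 kg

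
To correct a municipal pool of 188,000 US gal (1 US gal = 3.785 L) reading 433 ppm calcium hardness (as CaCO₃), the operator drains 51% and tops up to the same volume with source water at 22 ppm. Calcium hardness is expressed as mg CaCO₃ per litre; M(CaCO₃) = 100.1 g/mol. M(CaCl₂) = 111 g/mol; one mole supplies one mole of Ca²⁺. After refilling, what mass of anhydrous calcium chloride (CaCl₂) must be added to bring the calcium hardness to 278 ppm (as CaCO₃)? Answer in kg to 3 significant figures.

43.1 kg

Volume: 188,000 US gal × 3.785 L/gal = 711,580 L.
After draining 51% and refilling: 433 × 0.49 + 22 × 0.51 = 223.39 ppm.
Deficit to target: 278 − 223.39 = 54.61 mg/L.
As CaCO₃: 54.61 mg/L × 711,580 L = 38,860 g; ÷ 100.1 = 388.2 mol Ca²⁺.
Mass: 388.2 × 111 = 43,090 g.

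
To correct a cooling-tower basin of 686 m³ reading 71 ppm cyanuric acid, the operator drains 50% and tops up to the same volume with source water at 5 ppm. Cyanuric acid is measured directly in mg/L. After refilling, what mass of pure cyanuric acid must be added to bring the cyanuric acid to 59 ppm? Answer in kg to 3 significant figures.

14.4 kg

Volume: 686 m³ = 686,000 L.
After draining 50% and refilling: 71 × 0.50 + 5 × 0.50 = 38 ppm.
Deficit to target: 59 − 38 = 21 mg/L.
Mass: 21 mg/L × 686,000 L = 14,410 g cyanuric acid.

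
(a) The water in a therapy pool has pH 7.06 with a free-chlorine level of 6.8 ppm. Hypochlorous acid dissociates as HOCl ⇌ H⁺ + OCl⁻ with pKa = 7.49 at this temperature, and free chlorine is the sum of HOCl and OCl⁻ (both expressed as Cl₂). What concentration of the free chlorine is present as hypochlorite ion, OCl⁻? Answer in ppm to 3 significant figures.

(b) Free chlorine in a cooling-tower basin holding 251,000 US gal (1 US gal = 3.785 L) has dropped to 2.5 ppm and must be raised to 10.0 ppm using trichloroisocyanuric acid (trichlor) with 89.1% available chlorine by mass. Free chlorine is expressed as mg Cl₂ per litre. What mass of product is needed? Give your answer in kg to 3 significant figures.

(a) [OCl⁻]/[HOCl] = 10^(pH − pKa) = 10^(7.06 − 7.49) = 10^-0.43 = 0.3715.
(a) Fraction as HOCl = 1 / (1 + 0.3715) = 0.7291.
(a) OCl⁻ = (1 − 0.7291) × 6.8 ppm = 1.842 ppm.

(b) Volume: 251,000 US gal × 3.785 L/gal = 950,035 L.
(b) Chlorine deficit: 10.0 − 2.5 = 7.5 ppm = 7.5 mg/L as Cl₂.
(b) Cl₂ equivalent needed: 7.5 mg/L × 950,035 L = 7,125,000 mg = 7125 g.
(b) Product at 89.1% available chlorine: 7125 / 0.891 = 7997 g.

(a) 1.84 ppm; (b) 8.00 kg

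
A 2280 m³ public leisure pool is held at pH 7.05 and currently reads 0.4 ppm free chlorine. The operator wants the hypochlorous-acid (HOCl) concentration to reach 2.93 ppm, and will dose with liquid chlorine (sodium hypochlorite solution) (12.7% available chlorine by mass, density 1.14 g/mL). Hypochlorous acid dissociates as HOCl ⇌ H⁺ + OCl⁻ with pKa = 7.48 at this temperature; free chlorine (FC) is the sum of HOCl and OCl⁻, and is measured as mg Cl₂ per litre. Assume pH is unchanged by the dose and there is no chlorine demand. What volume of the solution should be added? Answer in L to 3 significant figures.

57.0 L

Volume: 2280 m³ = 2,280,000 L.
[OCl⁻]/[HOCl] = 10^(pH − pKa) = 10^(7.05 − 7.48) = 0.3715; fraction as HOCl = 1/(1 + 0.3715) = 0.7291.
Free chlorine required for 2.93 ppm HOCl: 2.93 / 0.7291 = 4.019 ppm.
FC to add: 4.019 − 0.4 = 3.619 mg/L as Cl₂.
Cl₂ equivalent: 3.619 mg/L × 2,280,000 L = 8250 g.
Product at 12.7% available Cl: 8250 / 0.127 = 64,960 g.
Volume: 64,960 g ÷ 1.14 g/mL = 56,990 mL.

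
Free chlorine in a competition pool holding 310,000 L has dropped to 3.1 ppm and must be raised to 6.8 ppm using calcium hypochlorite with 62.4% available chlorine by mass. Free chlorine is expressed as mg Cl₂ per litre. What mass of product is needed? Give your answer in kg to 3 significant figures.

Chlorine deficit: 6.8 − 3.1 = 3.7 ppm = 3.7 mg/L as Cl₂.
Cl₂ equivalent needed: 3.7 mg/L × 310,000 L = 1,147,000 mg = 1147 g.
Product at 62.4% available chlorine: 1147 / 0.624 = 1838 g.

1.84 kg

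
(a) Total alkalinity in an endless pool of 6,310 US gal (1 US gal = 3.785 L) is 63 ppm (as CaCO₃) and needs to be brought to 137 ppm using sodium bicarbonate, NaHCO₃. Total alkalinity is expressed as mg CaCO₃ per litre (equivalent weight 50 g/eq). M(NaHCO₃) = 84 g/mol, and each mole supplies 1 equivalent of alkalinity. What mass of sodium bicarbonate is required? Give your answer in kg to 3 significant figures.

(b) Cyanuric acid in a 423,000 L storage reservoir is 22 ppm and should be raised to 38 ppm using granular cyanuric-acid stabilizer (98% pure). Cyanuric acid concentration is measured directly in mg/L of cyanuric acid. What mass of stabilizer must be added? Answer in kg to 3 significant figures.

(a) Volume: 6,310 US gal × 3.785 L/gal = 23,883 L.
(a) Alkalinity to add: (137 − 63) = 74 mg/L as CaCO₃ × 23,883 L = 1767 g as CaCO₃.
(a) Equivalents: 1767 g ÷ 50 g/eq = 35.35 eq.
(a) NaHCO₃ supplies 1 eq per mole → 35.35 mol.
(a) Mass: 35.35 mol × 84 g/mol = 2969 g.

(b) CYA to add: (38 − 22) = 16 mg/L × 423,000 L = 6768 g cyanuric acid.
(b) At 98% purity: 6768 / 0.98 = 6906 g product.

(a) 2.97 kg; (b) 6.91 kg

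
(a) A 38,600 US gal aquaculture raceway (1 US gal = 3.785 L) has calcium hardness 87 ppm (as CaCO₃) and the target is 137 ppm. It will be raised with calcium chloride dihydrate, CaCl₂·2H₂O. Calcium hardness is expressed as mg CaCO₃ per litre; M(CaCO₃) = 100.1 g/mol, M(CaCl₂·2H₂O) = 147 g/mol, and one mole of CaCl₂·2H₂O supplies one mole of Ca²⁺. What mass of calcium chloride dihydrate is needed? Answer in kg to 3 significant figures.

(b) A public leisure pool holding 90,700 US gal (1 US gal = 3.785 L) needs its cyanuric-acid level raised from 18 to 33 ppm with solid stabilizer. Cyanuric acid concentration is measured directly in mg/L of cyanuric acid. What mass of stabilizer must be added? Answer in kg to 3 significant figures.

(a) Volume: 38,600 US gal × 3.785 L/gal = 146,101 L.
(a) Hardness to add: (137 − 87) = 50 mg/L as CaCO₃ × 146,101 L = 7305 g as CaCO₃.
(a) Moles of Ca²⁺ (1 mol Ca²⁺ ≡ 1 mol CaCO₃): 7305 / 100.1 g/mol = 72.98 mol.
(a) Mass of CaCl₂·2H₂O: 72.98 × 147 = 10,730 g.

(b) Volume: 90,700 US gal × 3.785 L/gal = 343,300 L.
(b) CYA to add: (33 − 18) = 15 mg/L × 343,300 L = 5149 g cyanuric acid.

(a) 10.7 kg; (b) 5.15 kg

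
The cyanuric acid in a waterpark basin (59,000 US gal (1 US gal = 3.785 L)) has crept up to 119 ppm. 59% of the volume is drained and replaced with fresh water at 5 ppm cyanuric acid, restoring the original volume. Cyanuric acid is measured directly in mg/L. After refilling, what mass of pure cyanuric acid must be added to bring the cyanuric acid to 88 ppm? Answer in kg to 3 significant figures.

8.10 kg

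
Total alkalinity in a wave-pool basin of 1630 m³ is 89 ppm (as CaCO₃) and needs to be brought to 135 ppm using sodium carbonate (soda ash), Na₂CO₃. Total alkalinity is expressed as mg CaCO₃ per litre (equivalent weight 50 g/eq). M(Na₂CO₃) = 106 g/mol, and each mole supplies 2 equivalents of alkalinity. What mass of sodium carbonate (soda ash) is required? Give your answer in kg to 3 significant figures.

79.5 kg

Volume: 1630 m³ = 1,630,000 L.
Alkalinity to add: (135 − 89) = 46 mg/L as CaCO₃ × 1,630,000 L = 74,980 g as CaCO₃.
Equivalents: 74,980 g ÷ 50 g/eq = 1500 eq.
Each mole of Na₂CO₃ supplies 2 eq, so 1500 / 2 = 749.8 mol.
Mass: 749.8 mol × 106 g/mol = 79,480 g.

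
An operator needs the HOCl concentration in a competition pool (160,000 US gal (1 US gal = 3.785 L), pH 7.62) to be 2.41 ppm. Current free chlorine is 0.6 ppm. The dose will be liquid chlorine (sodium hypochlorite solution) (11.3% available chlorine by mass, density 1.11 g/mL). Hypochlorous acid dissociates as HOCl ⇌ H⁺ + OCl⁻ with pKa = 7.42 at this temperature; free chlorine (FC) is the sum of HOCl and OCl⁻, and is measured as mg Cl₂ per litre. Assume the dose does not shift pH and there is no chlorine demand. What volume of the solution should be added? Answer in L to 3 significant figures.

Volume: 160,000 US gal × 3.785 L/gal = 605,600 L.
[OCl⁻]/[HOCl] = 10^(pH − pKa) = 10^(7.62 − 7.42) = 1.585; fraction as HOCl = 1/(1 + 1.585) = 0.3869.
Free chlorine required for 2.41 ppm HOCl: 2.41 / 0.3869 = 6.23 ppm.
FC to add: 6.23 − 0.6 = 5.63 mg/L as Cl₂.
Cl₂ equivalent: 5.63 mg/L × 605,600 L = 3409 g.
Product at 11.3% available Cl: 3409 / 0.113 = 30,170 g.
Volume: 30,170 g ÷ 1.11 g/mL = 27,180 mL.

27.2 L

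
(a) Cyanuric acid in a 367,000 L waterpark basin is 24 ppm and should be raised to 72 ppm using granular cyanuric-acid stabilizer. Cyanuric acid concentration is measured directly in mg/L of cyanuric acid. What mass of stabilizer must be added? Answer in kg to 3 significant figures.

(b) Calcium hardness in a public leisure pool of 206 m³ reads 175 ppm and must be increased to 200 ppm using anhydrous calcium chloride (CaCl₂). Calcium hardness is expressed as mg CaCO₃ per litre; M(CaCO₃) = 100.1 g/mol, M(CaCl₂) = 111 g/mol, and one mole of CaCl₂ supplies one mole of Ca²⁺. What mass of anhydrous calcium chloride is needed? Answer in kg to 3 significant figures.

(a) CYA to add: (72 − 24) = 48 mg/L × 367,000 L = 17,620 g cyanuric acid.

(b) Volume: 206 m³ = 206,000 L.
(b) Hardness to add: (200 − 175) = 25 mg/L as CaCO₃ × 206,000 L = 5150 g as CaCO₃.
(b) Moles of Ca²⁺ (1 mol Ca²⁺ ≡ 1 mol CaCO₃): 5150 / 100.1 g/mol = 51.45 mol.
(b) Mass of CaCl₂: 51.45 × 111 = 5711 g.

(a) 17.6 kg; (b) 5.71 kg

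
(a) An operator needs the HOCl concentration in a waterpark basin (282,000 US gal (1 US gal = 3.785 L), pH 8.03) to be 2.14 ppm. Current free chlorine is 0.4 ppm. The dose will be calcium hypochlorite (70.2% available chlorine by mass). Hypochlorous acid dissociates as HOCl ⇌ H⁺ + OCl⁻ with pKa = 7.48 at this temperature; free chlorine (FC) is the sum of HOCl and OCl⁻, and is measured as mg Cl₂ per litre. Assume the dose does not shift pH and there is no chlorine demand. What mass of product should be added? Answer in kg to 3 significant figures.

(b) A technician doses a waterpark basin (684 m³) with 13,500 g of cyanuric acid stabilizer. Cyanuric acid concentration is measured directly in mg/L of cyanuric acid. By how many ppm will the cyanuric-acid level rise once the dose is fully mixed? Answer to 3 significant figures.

(a) Volume: 282,000 US gal × 3.785 L/gal = 1,067,370 L.
(a) [OCl⁻]/[HOCl] = 10^(pH − pKa) = 10^(8.03 − 7.48) = 3.548; fraction as HOCl = 1/(1 + 3.548) = 0.2199.
(a) Free chlorine required for 2.14 ppm HOCl: 2.14 / 0.2199 = 9.733 ppm.
(a) FC to add: 9.733 − 0.4 = 9.333 mg/L as Cl₂.
(a) Cl₂ equivalent: 9.333 mg/L × 1,067,370 L = 9962 g.
(a) Product at 70.2% available Cl: 9962 / 0.702 = 14,190 g.

(b) Volume: 684 m³ = 684,000 L.
(b) Rise: 13,500 g / 684,000 L × 1000 = 19.74 mg/L.

(a) 14.2 kg; (b) 19.7 ppm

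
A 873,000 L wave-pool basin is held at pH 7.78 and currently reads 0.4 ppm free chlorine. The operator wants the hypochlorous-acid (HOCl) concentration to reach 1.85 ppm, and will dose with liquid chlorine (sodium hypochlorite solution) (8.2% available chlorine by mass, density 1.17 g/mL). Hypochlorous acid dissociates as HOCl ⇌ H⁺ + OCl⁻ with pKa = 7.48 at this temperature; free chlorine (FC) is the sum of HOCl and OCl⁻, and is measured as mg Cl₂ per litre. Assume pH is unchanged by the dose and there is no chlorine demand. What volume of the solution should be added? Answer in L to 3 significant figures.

[OCl⁻]/[HOCl] = 10^(pH − pKa) = 10^(7.78 − 7.48) = 1.995; fraction as HOCl = 1/(1 + 1.995) = 0.3339.
Free chlorine required for 1.85 ppm HOCl: 1.85 / 0.3339 = 5.541 ppm.
FC to add: 5.541 − 0.4 = 5.141 mg/L as Cl₂.
Cl₂ equivalent: 5.141 mg/L × 873,000 L = 4488 g.
Product at 8.2% available Cl: 4488 / 0.082 = 54,740 g.
Volume: 54,740 g ÷ 1.17 g/mL = 46,780 mL.

46.8 L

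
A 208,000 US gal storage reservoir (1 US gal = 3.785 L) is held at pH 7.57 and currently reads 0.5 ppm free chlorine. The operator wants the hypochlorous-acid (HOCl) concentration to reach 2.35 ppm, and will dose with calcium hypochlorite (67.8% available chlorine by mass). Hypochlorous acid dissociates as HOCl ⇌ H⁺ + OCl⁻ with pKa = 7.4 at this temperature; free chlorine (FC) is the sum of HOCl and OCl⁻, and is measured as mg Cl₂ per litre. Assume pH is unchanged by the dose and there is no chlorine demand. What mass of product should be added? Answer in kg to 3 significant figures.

Volume: 208,000 US gal × 3.785 L/gal = 787,280 L.
[OCl⁻]/[HOCl] = 10^(pH − pKa) = 10^(7.57 − 7.4) = 1.479; fraction as HOCl = 1/(1 + 1.479) = 0.4034.
Free chlorine required for 2.35 ppm HOCl: 2.35 / 0.4034 = 5.826 ppm.
FC to add: 5.826 − 0.5 = 5.326 mg/L as Cl₂.
Cl₂ equivalent: 5.326 mg/L × 787,280 L = 4193 g.
Product at 67.8% available Cl: 4193 / 0.678 = 6184 g.

6.18 kg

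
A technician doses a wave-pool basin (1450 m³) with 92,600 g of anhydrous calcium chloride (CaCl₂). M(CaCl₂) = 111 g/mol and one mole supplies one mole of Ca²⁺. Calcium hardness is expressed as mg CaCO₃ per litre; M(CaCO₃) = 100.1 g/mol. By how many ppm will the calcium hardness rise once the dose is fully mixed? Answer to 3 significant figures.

Volume: 1450 m³ = 1,450,000 L.
Moles of Ca²⁺: 92,600 g ÷ 111 g/mol = 834.2 mol.
As CaCO₃: 834.2 mol × 100.1 g/mol = 83,510 g.
Rise: 83,510 g / 1,450,000 L × 1000 = 57.59 mg/L.

57.6 ppm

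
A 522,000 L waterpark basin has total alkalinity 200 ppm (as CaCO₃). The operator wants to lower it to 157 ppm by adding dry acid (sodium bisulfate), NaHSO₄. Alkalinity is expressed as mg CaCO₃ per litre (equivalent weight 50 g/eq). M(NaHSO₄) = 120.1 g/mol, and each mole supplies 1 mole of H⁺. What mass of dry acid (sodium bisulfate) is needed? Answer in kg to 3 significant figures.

53.9 kg

Alkalinity to neutralize: (200 − 157) = 43 mg/L as CaCO₃ × 522,000 L = 22,450 g as CaCO₃.
Equivalents of H⁺ required: 22,450 ÷ 50 g/eq = 448.9 eq = 448.9 mol NaHSO₄.
Mass of NaHSO₄: 448.9 × 120.1 = 53,920 g.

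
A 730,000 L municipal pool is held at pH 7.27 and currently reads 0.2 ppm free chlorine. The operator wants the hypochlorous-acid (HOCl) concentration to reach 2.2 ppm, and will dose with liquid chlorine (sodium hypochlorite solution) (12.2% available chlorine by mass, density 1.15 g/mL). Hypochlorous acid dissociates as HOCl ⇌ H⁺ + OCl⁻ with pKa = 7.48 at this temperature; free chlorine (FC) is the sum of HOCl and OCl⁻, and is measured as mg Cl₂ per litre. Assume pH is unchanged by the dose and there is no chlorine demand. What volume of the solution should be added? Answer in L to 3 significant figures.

17.5 L

[OCl⁻]/[HOCl] = 10^(pH − pKa) = 10^(7.27 − 7.48) = 0.6166; fraction as HOCl = 1/(1 + 0.6166) = 0.6186.
Free chlorine required for 2.2 ppm HOCl: 2.2 / 0.6186 = 3.557 ppm.
FC to add: 3.557 − 0.2 = 3.357 mg/L as Cl₂.
Cl₂ equivalent: 3.357 mg/L × 730,000 L = 2450 g.
Product at 12.2% available Cl: 2450 / 0.122 = 20,080 g.
Volume: 20,080 g ÷ 1.15 g/mL = 17,460 mL.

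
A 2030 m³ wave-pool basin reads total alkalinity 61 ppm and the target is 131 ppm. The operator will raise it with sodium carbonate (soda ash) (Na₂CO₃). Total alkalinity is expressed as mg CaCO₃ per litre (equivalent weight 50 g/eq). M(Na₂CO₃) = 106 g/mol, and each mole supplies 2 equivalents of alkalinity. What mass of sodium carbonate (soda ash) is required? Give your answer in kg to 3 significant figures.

151 kg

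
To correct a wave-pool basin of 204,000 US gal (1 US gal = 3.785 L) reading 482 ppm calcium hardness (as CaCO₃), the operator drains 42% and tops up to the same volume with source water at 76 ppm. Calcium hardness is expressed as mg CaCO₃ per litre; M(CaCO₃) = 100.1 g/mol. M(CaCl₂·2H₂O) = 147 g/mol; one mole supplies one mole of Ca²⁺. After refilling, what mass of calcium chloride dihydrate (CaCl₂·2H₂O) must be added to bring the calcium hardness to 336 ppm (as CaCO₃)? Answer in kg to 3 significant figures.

Volume: 204,000 US gal × 3.785 L/gal = 772,140 L.
After draining 42% and refilling: 482 × 0.58 + 76 × 0.42 = 311.48 ppm.
Deficit to target: 336 − 311.48 = 24.52 mg/L.
As CaCO₃: 24.52 mg/L × 772,140 L = 18,930 g; ÷ 100.1 = 189.1 mol Ca²⁺.
Mass: 189.1 × 147 = 27,800 g.

27.8 kg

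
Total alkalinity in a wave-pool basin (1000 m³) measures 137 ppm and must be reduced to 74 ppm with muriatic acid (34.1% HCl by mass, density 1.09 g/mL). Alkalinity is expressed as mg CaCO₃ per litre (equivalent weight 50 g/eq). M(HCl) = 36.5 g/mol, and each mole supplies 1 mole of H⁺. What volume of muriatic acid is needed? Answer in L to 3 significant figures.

124 L

Volume: 1000 m³ = 1,000,000 L.
Alkalinity to neutralize: (137 − 74) = 63 mg/L as CaCO₃ × 1,000,000 L = 63,000 g as CaCO₃.
Equivalents of H⁺ required: 63,000 ÷ 50 g/eq = 1260 eq = 1260 mol HCl.
Mass of HCl: 1260 × 36.5 = 45,990 g.
Mass of 34.1% solution: 45,990 / 0.341 = 134,900 g.
Volume: 134,900 g ÷ 1.09 g/mL = 123,700 mL.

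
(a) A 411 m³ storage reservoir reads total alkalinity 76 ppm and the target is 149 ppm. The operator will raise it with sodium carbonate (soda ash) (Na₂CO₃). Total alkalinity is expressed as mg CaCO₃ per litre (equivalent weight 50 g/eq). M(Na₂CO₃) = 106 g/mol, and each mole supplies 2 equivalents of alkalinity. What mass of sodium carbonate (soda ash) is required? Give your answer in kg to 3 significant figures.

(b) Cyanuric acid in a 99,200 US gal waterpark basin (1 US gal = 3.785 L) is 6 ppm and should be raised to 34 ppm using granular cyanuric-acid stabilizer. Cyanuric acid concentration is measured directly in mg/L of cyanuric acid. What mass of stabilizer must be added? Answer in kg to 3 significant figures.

(a) 31.8 kg; (b) 10.5 kg

(a) Volume: 411 m³ = 411,000 L.
(a) Alkalinity to add: (149 − 76) = 73 mg/L as CaCO₃ × 411,000 L = 30,000 g as CaCO₃.
(a) Equivalents: 30,000 g ÷ 50 g/eq = 600.1 eq.
(a) Each mole of Na₂CO₃ supplies 2 eq, so 600.1 / 2 = 300 mol.
(a) Mass: 300 mol × 106 g/mol = 31,800 g.

(b) Volume: 99,200 US gal × 3.785 L/gal = 375,472 L.
(b) CYA to add: (34 − 6) = 28 mg/L × 375,472 L = 10,510 g cyanuric acid.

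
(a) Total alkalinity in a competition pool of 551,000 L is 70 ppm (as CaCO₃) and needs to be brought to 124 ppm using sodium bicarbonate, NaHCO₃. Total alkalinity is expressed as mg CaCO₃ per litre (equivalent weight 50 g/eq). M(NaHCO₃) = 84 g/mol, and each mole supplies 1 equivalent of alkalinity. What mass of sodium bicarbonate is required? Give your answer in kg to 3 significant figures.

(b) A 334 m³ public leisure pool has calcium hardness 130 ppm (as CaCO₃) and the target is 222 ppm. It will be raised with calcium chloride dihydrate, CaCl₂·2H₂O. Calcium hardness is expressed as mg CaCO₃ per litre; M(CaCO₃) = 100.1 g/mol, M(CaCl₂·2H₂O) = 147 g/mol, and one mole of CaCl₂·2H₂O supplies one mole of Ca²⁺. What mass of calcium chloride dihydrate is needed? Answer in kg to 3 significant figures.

(a) 50.0 kg; (b) 45.1 kg

(a) Alkalinity to add: (124 − 70) = 54 mg/L as CaCO₃ × 551,000 L = 29,750 g as CaCO₃.
(a) Equivalents: 29,750 g ÷ 50 g/eq = 595.1 eq.
(a) NaHCO₃ supplies 1 eq per mole → 595.1 mol.
(a) Mass: 595.1 mol × 84 g/mol = 49,990 g.

(b) Volume: 334 m³ = 334,000 L.
(b) Hardness to add: (222 − 130) = 92 mg/L as CaCO₃ × 334,000 L = 30,730 g as CaCO₃.
(b) Moles of Ca²⁺ (1 mol Ca²⁺ ≡ 1 mol CaCO₃): 30,730 / 100.1 g/mol = 307 mol.
(b) Mass of CaCl₂·2H₂O: 307 × 147 = 45,130 g.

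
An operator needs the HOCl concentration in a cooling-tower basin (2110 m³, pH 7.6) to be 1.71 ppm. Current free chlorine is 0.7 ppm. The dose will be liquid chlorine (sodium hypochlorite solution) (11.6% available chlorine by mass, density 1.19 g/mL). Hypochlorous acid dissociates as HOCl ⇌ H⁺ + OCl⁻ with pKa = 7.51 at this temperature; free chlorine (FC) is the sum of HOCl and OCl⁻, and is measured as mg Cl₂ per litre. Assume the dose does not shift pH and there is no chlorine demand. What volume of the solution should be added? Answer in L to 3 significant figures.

Volume: 2110 m³ = 2,110,000 L.
[OCl⁻]/[HOCl] = 10^(pH − pKa) = 10^(7.6 − 7.51) = 1.23; fraction as HOCl = 1/(1 + 1.23) = 0.4484.
Free chlorine required for 1.71 ppm HOCl: 1.71 / 0.4484 = 3.814 ppm.
FC to add: 3.814 − 0.7 = 3.114 mg/L as Cl₂.
Cl₂ equivalent: 3.114 mg/L × 2,110,000 L = 6570 g.
Product at 11.6% available Cl: 6570 / 0.116 = 56,640 g.
Volume: 56,640 g ÷ 1.19 g/mL = 47,600 mL.

47.6 L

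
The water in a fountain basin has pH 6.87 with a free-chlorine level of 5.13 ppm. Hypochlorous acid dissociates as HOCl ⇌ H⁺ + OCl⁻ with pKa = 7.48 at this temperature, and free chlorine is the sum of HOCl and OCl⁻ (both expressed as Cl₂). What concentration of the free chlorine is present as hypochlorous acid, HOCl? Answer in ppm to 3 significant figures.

4.12 ppm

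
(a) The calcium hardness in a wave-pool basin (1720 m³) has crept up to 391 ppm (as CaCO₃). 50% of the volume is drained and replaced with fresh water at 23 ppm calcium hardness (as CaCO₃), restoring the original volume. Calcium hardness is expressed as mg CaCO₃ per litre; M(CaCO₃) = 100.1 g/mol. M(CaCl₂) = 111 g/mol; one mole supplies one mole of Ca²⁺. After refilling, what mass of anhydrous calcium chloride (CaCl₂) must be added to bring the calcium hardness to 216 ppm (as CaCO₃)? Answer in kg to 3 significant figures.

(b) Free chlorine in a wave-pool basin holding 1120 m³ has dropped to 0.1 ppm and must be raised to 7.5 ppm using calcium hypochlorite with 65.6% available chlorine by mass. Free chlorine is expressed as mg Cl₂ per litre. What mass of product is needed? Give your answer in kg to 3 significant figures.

(a) Volume: 1720 m³ = 1,720,000 L.
(a) After draining 50% and refilling: 391 × 0.50 + 23 × 0.50 = 207 ppm.
(a) Deficit to target: 216 − 207 = 9 mg/L.
(a) As CaCO₃: 9 mg/L × 1,720,000 L = 15,480 g; ÷ 100.1 = 154.6 mol Ca²⁺.
(a) Mass: 154.6 × 111 = 17,170 g.

(b) Volume: 1120 m³ = 1,120,000 L.
(b) Chlorine deficit: 7.5 − 0.1 = 7.4 ppm = 7.4 mg/L as Cl₂.
(b) Cl₂ equivalent needed: 7.4 mg/L × 1,120,000 L = 8,288,000 mg = 8288 g.
(b) Product at 65.6% available chlorine: 8288 / 0.656 = 12,630 g.

(a) 17.2 kg; (b) 12.6 kg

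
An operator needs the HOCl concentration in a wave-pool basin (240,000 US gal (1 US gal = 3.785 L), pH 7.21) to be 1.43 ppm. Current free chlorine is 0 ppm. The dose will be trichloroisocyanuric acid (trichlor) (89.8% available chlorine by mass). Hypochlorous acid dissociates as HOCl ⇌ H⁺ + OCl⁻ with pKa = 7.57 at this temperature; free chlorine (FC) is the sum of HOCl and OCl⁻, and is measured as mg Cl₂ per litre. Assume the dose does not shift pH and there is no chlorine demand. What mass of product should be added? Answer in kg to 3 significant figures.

Volume: 240,000 US gal × 3.785 L/gal = 908,400 L.
[OCl⁻]/[HOCl] = 10^(pH − pKa) = 10^(7.21 − 7.57) = 0.4365; fraction as HOCl = 1/(1 + 0.4365) = 0.6961.
Free chlorine required for 1.43 ppm HOCl: 1.43 / 0.6961 = 2.054 ppm.
FC to add: 2.054 − 0 = 2.054 mg/L as Cl₂.
Cl₂ equivalent: 2.054 mg/L × 908,400 L = 1866 g.
Product at 89.8% available Cl: 1866 / 0.898 = 2078 g.

2.08 kg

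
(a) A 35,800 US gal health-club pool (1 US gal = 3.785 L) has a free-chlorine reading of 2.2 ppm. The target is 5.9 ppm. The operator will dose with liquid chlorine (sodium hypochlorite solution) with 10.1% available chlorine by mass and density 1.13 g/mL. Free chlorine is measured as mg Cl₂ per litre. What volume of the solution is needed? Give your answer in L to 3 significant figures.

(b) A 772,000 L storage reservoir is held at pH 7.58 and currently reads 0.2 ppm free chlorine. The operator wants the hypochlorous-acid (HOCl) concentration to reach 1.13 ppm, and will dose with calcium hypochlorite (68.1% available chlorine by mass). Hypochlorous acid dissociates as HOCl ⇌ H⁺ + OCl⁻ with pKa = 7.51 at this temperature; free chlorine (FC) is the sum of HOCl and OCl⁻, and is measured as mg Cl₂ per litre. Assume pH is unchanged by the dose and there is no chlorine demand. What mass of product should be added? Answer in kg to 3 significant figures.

(a) 4.39 L; (b) 2.56 kg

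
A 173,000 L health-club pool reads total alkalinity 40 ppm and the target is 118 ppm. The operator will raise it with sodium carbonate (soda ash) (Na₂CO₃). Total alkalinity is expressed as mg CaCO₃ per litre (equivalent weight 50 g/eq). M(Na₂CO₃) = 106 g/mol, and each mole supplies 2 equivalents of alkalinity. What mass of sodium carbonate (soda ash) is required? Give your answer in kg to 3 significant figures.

Alkalinity to add: (118 − 40) = 78 mg/L as CaCO₃ × 173,000 L = 13,490 g as CaCO₃.
Equivalents: 13,490 g ÷ 50 g/eq = 269.9 eq.
Each mole of Na₂CO₃ supplies 2 eq, so 269.9 / 2 = 134.9 mol.
Mass: 134.9 mol × 106 g/mol = 14,300 g.

14.3 kg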